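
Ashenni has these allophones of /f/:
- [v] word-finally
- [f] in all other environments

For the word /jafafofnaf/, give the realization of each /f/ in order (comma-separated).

Occurrence 1 (position 3): no conditioning environment matches → elsewhere allophone [f].
Occurrence 2 (position 5): no conditioning environment matches → elsewhere allophone [f].
Occurrence 3 (position 7): no conditioning environment matches → elsewhere allophone [f].
Occurrence 4 (position 10): word-finally → [v].

[f], [f], [f], [v]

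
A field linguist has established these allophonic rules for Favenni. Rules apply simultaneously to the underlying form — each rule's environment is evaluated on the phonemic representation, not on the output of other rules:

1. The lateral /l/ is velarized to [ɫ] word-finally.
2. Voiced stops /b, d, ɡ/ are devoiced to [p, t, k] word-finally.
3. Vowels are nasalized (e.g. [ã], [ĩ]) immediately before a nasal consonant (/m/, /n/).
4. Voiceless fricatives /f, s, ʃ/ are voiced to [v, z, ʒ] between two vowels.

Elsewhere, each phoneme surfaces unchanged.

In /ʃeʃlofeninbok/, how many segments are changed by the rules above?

Segments that undergo a rule: /f/ → [v] (rule 4); /e/ → [ẽ] (rule 3); /i/ → [ĩ] (rule 3).
All other segments surface unchanged.

3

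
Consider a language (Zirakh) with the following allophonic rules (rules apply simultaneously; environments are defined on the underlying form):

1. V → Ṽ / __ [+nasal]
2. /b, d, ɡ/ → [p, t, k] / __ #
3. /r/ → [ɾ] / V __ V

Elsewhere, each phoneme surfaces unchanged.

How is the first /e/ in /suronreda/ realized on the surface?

[e]

/e/ (between /r/ and /d/) is in the target of rule 1 but the environment (before a nasal consonant) is not met → [e].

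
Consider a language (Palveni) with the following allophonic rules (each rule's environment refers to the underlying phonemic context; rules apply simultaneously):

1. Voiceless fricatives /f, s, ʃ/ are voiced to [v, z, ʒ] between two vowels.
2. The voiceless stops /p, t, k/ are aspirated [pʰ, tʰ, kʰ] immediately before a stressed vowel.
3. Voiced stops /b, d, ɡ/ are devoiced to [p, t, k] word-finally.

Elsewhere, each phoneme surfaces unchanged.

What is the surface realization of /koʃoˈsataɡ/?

/k/ — word-initial; rule 2 does not apply here → [k].
/o/ — not in any rule's target class → [o].
Rule 1 applies to /ʃ/ (between /o/ and /o/: between two vowels) → [ʒ].
/o/ — not in any rule's target class → [o].
Rule 1 applies to /s/ (between /o/ and /a/: between two vowels) → [z].
/a/ stays [a].
/t/ (between /a/ and /a/) is in the target of rule 2 but the environment (immediately before a stressed vowel) is not met → [t].
/a/ stays [a].
/ɡ/ (word-final): word-finally, so rule 3 applies → [k].

[koʒoˈzatak]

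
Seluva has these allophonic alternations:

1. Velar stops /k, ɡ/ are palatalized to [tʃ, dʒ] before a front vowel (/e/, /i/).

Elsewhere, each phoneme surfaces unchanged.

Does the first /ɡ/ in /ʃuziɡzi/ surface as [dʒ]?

No

/ɡ/ (between /i/ and /z/): rule 1 targets it, but not before a front vowel → unchanged [ɡ].
The actual realization is [ɡ], not [dʒ].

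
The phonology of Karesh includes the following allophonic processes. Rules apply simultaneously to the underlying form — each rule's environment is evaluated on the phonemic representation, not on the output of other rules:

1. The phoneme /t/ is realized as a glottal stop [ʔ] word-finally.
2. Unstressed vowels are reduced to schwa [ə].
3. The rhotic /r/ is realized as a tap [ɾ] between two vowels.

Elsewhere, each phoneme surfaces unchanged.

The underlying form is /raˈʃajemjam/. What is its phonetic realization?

[rəˈʃajəmjəm]

/r/ (word-initial) is in the target of rule 3 but the environment (between two vowels) is not met → [r].
Rule 2 applies to /a/ (between /r/ and /ʃ/: in an unstressed syllable) → [ə].
/ʃ/ (between /a/ and /a/): no rule targets it → [ʃ].
/a/ (between /ʃ/ and /j/): rule 2 targets it, but not in an unstressed syllable → unchanged [a].
/j/ (between /a/ and /e/): no rule targets it → [j].
/e/ — between /j/ and /m/, in an unstressed syllable — surfaces as [ə] (rule 2).
/m/ stays [m].
/j/ (between /m/ and /a/) is unaffected → [j].
/a/ — between /j/ and /m/, in an unstressed syllable — surfaces as [ə] (rule 2).
/m/ (word-final) is unaffected → [m].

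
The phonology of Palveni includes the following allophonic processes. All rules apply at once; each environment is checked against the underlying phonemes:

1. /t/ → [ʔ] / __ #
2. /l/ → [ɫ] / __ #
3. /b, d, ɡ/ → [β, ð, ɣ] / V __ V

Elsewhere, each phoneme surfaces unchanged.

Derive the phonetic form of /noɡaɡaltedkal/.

/n/ — not in any rule's target class → [n].
/o/ (between /n/ and /ɡ/) is unaffected → [o].
/ɡ/ (between /o/ and /a/): between two vowels, so rule 3 applies → [ɣ].
/a/ (between /ɡ/ and /ɡ/) is unaffected → [a].
Rule 3 applies to /ɡ/ (between /a/ and /a/: between two vowels) → [ɣ].
/a/ (between /ɡ/ and /l/) is unaffected → [a].
/l/ — between /a/ and /t/; rule 2 does not apply here → [l].
/t/ — between /l/ and /e/; rule 1 does not apply here → [t].
/e/ (between /t/ and /d/) is unaffected → [e].
/d/ — between /e/ and /k/; rule 3 does not apply here → [d].
/k/ stays [k].
/a/ (between /k/ and /l/): no rule targets it → [a].
Rule 2 applies to /l/ (word-final: word-finally) → [ɫ].

[noɣaɣaltedkaɫ]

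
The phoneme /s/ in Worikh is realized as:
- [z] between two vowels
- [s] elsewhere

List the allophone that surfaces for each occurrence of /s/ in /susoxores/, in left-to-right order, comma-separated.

Occurrence 1 (position 1): no conditioning environment matches → elsewhere allophone [s].
Occurrence 2 (position 3): between two vowels → [z].
Occurrence 3 (position 9): no conditioning environment matches → elsewhere allophone [s].

[s], [z], [s]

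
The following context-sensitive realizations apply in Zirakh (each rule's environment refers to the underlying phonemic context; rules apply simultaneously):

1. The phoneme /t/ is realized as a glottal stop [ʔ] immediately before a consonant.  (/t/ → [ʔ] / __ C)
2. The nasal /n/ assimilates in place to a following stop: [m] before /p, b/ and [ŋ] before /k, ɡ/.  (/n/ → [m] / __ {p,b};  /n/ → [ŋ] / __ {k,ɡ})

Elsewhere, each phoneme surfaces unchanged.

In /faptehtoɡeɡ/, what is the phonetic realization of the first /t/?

[t]

/t/ (between /p/ and /e/): rule 1 targets it, but not immediately before a consonant → unchanged [t].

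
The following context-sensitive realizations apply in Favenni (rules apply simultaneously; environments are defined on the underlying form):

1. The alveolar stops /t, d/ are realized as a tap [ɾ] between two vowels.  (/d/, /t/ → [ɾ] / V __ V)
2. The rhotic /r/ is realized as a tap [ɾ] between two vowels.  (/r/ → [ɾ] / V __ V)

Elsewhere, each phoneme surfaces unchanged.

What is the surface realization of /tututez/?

/t/ — word-initial; rule 1 does not apply here → [t].
/t/ (between /u/ and /u/) occurs between two vowels → [ɾ] by rule 1.
Rule 1 applies to /t/ (between /u/ and /e/: between two vowels) → [ɾ].

[tuɾuɾez]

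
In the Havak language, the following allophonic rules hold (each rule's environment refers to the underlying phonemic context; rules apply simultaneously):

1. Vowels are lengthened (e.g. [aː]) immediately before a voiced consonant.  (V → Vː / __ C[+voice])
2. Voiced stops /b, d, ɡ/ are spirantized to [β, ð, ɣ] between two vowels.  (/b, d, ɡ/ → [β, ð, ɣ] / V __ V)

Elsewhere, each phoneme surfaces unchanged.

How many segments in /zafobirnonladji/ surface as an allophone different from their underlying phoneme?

Segments that undergo a rule: /o/ → [oː] (rule 1); /b/ → [β] (rule 2); /i/ → [iː] (rule 1); /o/ → [oː] (rule 1); /a/ → [aː] (rule 1).
All other segments surface unchanged.

5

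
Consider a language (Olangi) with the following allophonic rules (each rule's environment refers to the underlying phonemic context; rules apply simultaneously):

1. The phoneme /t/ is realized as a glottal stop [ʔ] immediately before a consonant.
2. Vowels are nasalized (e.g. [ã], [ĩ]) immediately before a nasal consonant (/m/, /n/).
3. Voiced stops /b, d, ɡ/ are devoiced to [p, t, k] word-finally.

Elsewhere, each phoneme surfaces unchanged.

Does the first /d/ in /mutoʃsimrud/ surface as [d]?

/d/ — word-final, word-finally — surfaces as [t] (rule 3).
The actual realization is [t], not [d].

No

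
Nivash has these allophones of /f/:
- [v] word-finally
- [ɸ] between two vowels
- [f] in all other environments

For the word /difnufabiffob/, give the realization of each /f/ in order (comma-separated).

Occurrence 1 (position 3): no conditioning environment matches → elsewhere allophone [f].
Occurrence 2 (position 6): between two vowels → [ɸ].
Occurrence 3 (position 10): no conditioning environment matches → elsewhere allophone [f].
Occurrence 4 (position 11): no conditioning environment matches → elsewhere allophone [f].

[f], [ɸ], [f], [f]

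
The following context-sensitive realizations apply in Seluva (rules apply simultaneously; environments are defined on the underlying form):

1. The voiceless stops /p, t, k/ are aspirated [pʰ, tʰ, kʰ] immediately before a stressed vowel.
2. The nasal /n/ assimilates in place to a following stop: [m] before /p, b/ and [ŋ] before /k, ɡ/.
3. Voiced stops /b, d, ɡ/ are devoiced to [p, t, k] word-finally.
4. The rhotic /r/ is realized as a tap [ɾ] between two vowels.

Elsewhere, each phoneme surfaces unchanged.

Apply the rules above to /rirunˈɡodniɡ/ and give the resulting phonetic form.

/r/ (word-initial) fails the environment for rule 4, so it stays [r].
/i/ (between /r/ and /r/): no rule targets it → [i].
/r/ — between /i/ and /u/, between two vowels — surfaces as [ɾ] (rule 4).
/u/ stays [u].
Rule 2 applies to /n/ (between /u/ and /ɡ/: before a labial or velar stop) → [ŋ].
/ɡ/ (between /n/ and /o/) fails the environment for rule 3, so it stays [ɡ].
/o/ stays [o].
/d/ (between /o/ and /n/): rule 3 targets it, but not word-finally → unchanged [d].
/n/ — between /d/ and /i/; rule 2 does not apply here → [n].
/i/ (between /n/ and /ɡ/): no rule targets it → [i].
/ɡ/ (word-final): word-finally, so rule 3 applies → [k].

[riɾuŋˈɡodnik]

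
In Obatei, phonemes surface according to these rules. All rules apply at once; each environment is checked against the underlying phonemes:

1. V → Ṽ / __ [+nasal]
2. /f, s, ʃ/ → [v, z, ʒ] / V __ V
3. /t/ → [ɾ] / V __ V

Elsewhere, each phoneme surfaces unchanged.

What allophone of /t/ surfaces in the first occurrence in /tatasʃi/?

/t/ (word-initial) is in the target of rule 3 but the environment (between two vowels) is not met → [t].

[t]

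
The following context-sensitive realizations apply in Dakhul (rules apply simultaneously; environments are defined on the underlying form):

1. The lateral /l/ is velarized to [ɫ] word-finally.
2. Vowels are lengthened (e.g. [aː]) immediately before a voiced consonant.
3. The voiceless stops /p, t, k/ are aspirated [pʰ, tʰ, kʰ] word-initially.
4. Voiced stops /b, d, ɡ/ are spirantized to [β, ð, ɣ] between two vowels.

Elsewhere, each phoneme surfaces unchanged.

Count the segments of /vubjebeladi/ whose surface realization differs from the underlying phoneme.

Segments that undergo a rule: /u/ → [uː] (rule 2); /e/ → [eː] (rule 2); /b/ → [β] (rule 4); /e/ → [eː] (rule 2); /a/ → [aː] (rule 2); /d/ → [ð] (rule 4).
All other segments surface unchanged.

6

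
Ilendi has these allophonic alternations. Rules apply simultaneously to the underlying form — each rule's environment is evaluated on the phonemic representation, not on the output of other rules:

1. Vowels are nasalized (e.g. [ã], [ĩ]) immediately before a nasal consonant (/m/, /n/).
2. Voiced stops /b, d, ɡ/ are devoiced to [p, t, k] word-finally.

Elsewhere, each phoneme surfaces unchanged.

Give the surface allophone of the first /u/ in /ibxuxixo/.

[u]

/u/ (between /x/ and /x/) fails the environment for rule 1, so it stays [u].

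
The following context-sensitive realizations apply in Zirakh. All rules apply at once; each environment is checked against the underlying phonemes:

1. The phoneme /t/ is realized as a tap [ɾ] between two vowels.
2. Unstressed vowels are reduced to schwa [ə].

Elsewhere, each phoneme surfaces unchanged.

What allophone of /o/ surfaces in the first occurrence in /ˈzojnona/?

/o/ — between /z/ and /j/; rule 2 does not apply here → [o].

[o]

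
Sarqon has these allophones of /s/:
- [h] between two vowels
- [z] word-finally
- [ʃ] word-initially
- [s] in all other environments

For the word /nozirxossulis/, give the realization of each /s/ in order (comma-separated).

Occurrence 1 (position 8): no conditioning environment matches → elsewhere allophone [s].
Occurrence 2 (position 9): no conditioning environment matches → elsewhere allophone [s].
Occurrence 3 (position 13): word-finally → [z].

[s], [s], [z]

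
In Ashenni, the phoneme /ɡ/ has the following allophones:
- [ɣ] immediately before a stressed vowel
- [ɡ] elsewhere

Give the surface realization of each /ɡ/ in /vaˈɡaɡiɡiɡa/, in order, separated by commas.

[ɣ], [ɡ], [ɡ], [ɡ]

Occurrence 1 (position 3): immediately before a stressed vowel → [ɣ].
Occurrence 2 (position 5): no conditioning environment matches → elsewhere allophone [ɡ].
Occurrence 3 (position 7): no conditioning environment matches → elsewhere allophone [ɡ].
Occurrence 4 (position 9): no conditioning environment matches → elsewhere allophone [ɡ].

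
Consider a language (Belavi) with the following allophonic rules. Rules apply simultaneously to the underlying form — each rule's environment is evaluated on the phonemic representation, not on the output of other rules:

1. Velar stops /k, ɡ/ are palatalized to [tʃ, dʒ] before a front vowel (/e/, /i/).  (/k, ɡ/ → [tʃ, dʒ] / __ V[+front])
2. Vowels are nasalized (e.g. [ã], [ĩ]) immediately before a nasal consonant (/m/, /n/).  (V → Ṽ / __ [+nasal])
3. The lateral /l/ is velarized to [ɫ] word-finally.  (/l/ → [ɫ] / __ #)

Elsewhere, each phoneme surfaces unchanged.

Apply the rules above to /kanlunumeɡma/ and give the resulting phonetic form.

/k/ — word-initial; rule 1 does not apply here → [k].
/a/ (between /k/ and /n/): before a nasal consonant, so rule 2 applies → [ã].
/l/ (between /n/ and /u/): rule 3 targets it, but not word-finally → unchanged [l].
/u/ (between /l/ and /n/): before a nasal consonant, so rule 2 applies → [ũ].
/u/ (between /n/ and /m/): before a nasal consonant, so rule 2 applies → [ũ].
/e/ — between /m/ and /ɡ/; rule 2 does not apply here → [e].
/ɡ/ (between /e/ and /m/): rule 1 targets it, but not before a front vowel → unchanged [ɡ].
/a/ — word-final; rule 2 does not apply here → [a].

[kãnlũnũmeɡma]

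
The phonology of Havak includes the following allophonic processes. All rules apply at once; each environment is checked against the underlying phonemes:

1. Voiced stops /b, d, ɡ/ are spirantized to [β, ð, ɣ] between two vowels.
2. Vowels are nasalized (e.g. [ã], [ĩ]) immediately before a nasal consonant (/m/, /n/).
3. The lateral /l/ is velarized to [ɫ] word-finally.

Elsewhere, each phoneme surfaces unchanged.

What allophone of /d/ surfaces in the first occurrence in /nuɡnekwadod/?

[ð]

Rule 1 applies to /d/ (between /a/ and /o/: between two vowels) → [ð].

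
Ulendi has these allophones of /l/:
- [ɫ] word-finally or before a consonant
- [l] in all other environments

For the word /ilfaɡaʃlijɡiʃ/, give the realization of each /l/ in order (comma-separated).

Occurrence 1 (position 2): word-finally or before a consonant → [ɫ].
Occurrence 2 (position 8): no conditioning environment matches → elsewhere allophone [l].

[ɫ], [l]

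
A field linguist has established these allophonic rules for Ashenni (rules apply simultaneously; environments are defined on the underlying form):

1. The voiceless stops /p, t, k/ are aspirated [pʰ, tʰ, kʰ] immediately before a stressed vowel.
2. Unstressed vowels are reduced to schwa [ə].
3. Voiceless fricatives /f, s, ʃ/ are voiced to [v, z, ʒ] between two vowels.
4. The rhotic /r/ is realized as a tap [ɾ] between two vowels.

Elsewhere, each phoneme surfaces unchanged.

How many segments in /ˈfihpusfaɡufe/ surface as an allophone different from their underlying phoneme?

Segments that undergo a rule: /u/ → [ə] (rule 2); /a/ → [ə] (rule 2); /u/ → [ə] (rule 2); /f/ → [v] (rule 3); /e/ → [ə] (rule 2).
All other segments surface unchanged.

5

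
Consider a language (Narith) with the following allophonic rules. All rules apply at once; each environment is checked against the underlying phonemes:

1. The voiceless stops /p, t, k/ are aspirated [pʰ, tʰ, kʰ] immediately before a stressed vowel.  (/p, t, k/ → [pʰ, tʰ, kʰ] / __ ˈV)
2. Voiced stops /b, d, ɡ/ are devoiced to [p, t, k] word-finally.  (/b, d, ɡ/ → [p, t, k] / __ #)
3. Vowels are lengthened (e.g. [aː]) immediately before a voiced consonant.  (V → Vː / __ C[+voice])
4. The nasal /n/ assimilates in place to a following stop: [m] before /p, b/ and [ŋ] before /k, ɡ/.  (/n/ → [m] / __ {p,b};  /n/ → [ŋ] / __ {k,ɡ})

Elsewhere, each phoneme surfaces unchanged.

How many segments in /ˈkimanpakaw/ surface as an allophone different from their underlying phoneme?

Segments that undergo a rule: /k/ → [kʰ] (rule 1); /i/ → [iː] (rule 3); /a/ → [aː] (rule 3); /n/ → [m] (rule 4); /a/ → [aː] (rule 3).
All other segments surface unchanged.

5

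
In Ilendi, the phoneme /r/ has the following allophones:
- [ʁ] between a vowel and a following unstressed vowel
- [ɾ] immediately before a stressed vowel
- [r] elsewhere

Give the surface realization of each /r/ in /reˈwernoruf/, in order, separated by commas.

[r], [r], [ʁ]

Occurrence 1 (position 1): no conditioning environment matches → elsewhere allophone [r].
Occurrence 2 (position 5): no conditioning environment matches → elsewhere allophone [r].
Occurrence 3 (position 8): between a vowel and a following unstressed vowel → [ʁ].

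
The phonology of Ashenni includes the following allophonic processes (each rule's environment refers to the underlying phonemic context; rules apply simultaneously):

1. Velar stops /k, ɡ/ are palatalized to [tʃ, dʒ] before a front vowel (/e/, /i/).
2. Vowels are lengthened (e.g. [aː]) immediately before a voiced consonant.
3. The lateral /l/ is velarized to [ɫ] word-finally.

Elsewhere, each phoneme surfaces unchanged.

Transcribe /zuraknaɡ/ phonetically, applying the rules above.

[zuːraknaːɡ]

/z/ — not in any rule's target class → [z].
/u/ meets the environment for rule 2 (before a voiced consonant) → [uː].
/r/ (between /u/ and /a/): no rule targets it → [r].
/a/ — between /r/ and /k/; rule 2 does not apply here → [a].
/k/ — between /a/ and /n/; rule 1 does not apply here → [k].
/n/ stays [n].
Rule 2 applies to /a/ (between /n/ and /ɡ/: before a voiced consonant) → [aː].
/ɡ/ (word-final): rule 1 targets it, but not before a front vowel → unchanged [ɡ].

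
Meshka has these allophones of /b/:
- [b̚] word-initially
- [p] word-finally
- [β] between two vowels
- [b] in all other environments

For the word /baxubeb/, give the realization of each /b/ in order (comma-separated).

Occurrence 1 (position 1): word-initially → [b̚].
Occurrence 2 (position 5): between two vowels → [β].
Occurrence 3 (position 7): word-finally → [p].

[b̚], [β], [p]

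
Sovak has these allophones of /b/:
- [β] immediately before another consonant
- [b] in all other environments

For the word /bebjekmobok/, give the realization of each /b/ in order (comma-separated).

[b], [β], [b]

Occurrence 1 (position 1): no conditioning environment matches → elsewhere allophone [b].
Occurrence 2 (position 3): immediately before another consonant → [β].
Occurrence 3 (position 9): no conditioning environment matches → elsewhere allophone [b].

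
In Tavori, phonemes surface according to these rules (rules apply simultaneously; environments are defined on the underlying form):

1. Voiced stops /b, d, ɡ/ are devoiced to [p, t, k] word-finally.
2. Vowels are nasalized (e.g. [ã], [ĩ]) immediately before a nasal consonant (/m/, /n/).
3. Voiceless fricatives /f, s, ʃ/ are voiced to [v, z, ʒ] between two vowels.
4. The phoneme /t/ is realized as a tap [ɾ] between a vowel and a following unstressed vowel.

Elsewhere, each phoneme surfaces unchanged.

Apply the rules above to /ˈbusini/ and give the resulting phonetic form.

[ˈbuzĩni]

/b/ — word-initial; rule 1 does not apply here → [b].
/u/ (between /b/ and /s/) is in the target of rule 2 but the environment (before a nasal consonant) is not met → [u].
/s/ (between /u/ and /i/) occurs between two vowels → [z] by rule 3.
/i/ — between /s/ and /n/, before a nasal consonant — surfaces as [ĩ] (rule 2).
/n/ (between /i/ and /i/) is unaffected → [n].
/i/ (word-final) fails the environment for rule 2, so it stays [i].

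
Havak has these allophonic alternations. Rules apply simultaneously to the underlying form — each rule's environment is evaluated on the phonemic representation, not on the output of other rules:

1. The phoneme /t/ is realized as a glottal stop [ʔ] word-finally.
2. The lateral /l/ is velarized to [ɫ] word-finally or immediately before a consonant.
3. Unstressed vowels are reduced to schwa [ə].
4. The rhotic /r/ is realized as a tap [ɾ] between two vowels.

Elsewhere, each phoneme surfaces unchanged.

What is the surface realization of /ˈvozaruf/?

/v/ stays [v].
/o/ (between /v/ and /z/): rule 3 targets it, but not in an unstressed syllable → unchanged [o].
/z/ — not in any rule's target class → [z].
Rule 3 applies to /a/ (between /z/ and /r/: in an unstressed syllable) → [ə].
/r/ meets the environment for rule 4 (between two vowels) → [ɾ].
/u/ meets the environment for rule 3 (in an unstressed syllable) → [ə].
/f/ (word-final): no rule targets it → [f].

[ˈvozəɾəf]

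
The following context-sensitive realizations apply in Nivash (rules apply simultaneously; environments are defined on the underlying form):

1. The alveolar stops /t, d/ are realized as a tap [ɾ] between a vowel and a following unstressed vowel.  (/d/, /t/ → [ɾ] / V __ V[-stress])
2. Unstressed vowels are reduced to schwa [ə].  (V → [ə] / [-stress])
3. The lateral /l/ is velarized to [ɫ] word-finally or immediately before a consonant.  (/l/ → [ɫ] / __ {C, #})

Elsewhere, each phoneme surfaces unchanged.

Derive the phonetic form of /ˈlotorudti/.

[ˈloɾərədtə]

/l/ — word-initial; rule 3 does not apply here → [l].
/o/ (between /l/ and /t/) is in the target of rule 2 but the environment (in an unstressed syllable) is not met → [o].
/t/ meets the environment for rule 1 (between a vowel and a following unstressed vowel) → [ɾ].
/o/ (between /t/ and /r/): in an unstressed syllable, so rule 2 applies → [ə].
/r/ stays [r].
/u/ (between /r/ and /d/): in an unstressed syllable, so rule 2 applies → [ə].
/d/ — between /u/ and /t/; rule 1 does not apply here → [d].
/t/ — between /d/ and /i/; rule 1 does not apply here → [t].
/i/ — word-final, in an unstressed syllable — surfaces as [ə] (rule 2).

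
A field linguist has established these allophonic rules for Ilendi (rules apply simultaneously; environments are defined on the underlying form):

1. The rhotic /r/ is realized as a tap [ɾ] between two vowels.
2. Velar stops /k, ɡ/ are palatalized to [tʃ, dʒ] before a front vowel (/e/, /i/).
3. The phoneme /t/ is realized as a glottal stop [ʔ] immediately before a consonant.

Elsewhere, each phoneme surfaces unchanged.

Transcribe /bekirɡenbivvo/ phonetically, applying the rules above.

[betʃirdʒenbivvo]

/k/ — between /e/ and /i/, before a front vowel — surfaces as [tʃ] (rule 2).
/r/ (between /i/ and /ɡ/) fails the environment for rule 1, so it stays [r].
/ɡ/ meets the environment for rule 2 (before a front vowel) → [dʒ].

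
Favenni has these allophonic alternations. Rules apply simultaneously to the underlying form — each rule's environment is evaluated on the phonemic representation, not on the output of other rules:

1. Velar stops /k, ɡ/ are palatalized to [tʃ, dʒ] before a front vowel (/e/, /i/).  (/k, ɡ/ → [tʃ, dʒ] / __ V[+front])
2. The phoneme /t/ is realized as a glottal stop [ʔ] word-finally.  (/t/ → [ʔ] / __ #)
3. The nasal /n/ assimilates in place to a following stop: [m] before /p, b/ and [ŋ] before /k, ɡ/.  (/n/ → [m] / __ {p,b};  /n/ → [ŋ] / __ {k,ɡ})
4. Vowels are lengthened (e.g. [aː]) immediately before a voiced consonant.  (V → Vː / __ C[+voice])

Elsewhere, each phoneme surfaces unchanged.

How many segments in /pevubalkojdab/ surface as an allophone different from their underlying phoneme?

5

Segments that undergo a rule: /e/ → [eː] (rule 4); /u/ → [uː] (rule 4); /a/ → [aː] (rule 4); /o/ → [oː] (rule 4); /a/ → [aː] (rule 4).
All other segments surface unchanged.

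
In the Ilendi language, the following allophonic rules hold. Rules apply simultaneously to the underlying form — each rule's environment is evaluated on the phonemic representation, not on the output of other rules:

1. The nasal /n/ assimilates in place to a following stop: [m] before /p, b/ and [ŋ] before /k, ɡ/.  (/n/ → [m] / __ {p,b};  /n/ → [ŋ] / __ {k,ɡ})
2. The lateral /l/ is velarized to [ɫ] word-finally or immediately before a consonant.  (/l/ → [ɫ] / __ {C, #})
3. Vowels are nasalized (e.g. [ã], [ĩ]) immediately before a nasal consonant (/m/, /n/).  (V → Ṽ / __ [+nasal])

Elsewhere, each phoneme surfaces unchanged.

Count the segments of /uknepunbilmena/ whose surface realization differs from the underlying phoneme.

4

Segments that undergo a rule: /u/ → [ũ] (rule 3); /n/ → [m] (rule 1); /l/ → [ɫ] (rule 2); /e/ → [ẽ] (rule 3).
All other segments surface unchanged.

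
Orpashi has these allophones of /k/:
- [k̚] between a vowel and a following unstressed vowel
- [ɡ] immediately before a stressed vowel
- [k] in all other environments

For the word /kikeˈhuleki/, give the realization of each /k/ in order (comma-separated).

[k], [k̚], [k̚]

Occurrence 1 (position 1): no conditioning environment matches → elsewhere allophone [k].
Occurrence 2 (position 3): between a vowel and a following unstressed vowel → [k̚].
Occurrence 3 (position 9): between a vowel and a following unstressed vowel → [k̚].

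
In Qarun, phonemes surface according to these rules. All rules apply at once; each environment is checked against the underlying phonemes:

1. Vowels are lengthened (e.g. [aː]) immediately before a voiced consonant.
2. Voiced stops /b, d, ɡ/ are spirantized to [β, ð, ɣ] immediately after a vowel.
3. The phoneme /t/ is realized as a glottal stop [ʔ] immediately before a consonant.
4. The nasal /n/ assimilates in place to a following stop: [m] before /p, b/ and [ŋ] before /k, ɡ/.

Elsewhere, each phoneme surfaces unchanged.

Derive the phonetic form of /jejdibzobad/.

[jeːjdiːβzoːβaːð]

/j/ (word-initial): no rule targets it → [j].
Rule 1 applies to /e/ (between /j/ and /j/: before a voiced consonant) → [eː].
/j/ (between /e/ and /d/) is unaffected → [j].
/d/ — between /j/ and /i/; rule 2 does not apply here → [d].
/i/ — between /d/ and /b/, before a voiced consonant — surfaces as [iː] (rule 1).
/b/ meets the environment for rule 2 (immediately after a vowel) → [β].
/z/ stays [z].
/o/ meets the environment for rule 1 (before a voiced consonant) → [oː].
/b/ — between /o/ and /a/, immediately after a vowel — surfaces as [β] (rule 2).
/a/ meets the environment for rule 1 (before a voiced consonant) → [aː].
/d/ (word-final) occurs immediately after a vowel → [ð] by rule 2.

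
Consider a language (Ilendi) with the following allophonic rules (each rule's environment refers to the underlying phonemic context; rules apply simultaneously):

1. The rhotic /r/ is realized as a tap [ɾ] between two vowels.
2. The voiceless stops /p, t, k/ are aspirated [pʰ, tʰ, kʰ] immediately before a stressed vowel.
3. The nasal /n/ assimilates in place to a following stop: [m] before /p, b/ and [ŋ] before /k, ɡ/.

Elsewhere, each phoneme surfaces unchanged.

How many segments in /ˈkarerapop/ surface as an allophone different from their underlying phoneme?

Segments that undergo a rule: /k/ → [kʰ] (rule 2); /r/ → [ɾ] (rule 1); /r/ → [ɾ] (rule 1).
All other segments surface unchanged.

3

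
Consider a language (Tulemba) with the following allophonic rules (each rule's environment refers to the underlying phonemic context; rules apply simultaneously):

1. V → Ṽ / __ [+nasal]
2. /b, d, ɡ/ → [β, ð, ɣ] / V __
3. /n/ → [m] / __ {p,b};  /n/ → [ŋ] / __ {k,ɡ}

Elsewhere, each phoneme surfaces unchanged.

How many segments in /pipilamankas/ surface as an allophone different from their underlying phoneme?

3

Segments that undergo a rule: /a/ → [ã] (rule 1); /a/ → [ã] (rule 1); /n/ → [ŋ] (rule 3).
All other segments surface unchanged.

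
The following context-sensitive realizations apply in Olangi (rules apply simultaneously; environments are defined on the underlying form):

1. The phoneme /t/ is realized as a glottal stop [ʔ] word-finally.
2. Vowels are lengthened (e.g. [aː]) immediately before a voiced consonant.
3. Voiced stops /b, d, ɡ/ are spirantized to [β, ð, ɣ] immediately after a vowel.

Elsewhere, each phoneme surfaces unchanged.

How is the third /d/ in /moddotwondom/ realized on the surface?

/d/ (between /n/ and /o/): rule 3 targets it, but not immediately after a vowel → unchanged [d].

[d]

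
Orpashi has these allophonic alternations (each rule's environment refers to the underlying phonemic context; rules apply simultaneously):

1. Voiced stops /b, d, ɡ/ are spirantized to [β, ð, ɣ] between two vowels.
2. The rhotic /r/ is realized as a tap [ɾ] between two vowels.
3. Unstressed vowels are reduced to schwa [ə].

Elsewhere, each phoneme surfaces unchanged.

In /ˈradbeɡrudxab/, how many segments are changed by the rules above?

Segments that undergo a rule: /e/ → [ə] (rule 3); /u/ → [ə] (rule 3); /a/ → [ə] (rule 3).
All other segments surface unchanged.

3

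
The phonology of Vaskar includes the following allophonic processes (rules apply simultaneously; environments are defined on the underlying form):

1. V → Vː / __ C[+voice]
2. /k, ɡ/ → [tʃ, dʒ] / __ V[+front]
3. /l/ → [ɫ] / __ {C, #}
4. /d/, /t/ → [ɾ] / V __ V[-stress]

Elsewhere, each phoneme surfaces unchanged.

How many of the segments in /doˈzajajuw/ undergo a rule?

4

Segments that undergo a rule: /o/ → [oː] (rule 1); /a/ → [aː] (rule 1); /a/ → [aː] (rule 1); /u/ → [uː] (rule 1).
All other segments surface unchanged.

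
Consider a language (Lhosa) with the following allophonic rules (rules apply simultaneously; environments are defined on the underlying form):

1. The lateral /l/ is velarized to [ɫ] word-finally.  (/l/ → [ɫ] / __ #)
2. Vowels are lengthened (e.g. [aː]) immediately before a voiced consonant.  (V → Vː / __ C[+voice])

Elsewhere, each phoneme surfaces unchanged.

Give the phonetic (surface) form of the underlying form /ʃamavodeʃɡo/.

[ʃaːmaːvoːdeʃɡo]

/ʃ/ (word-initial): no rule targets it → [ʃ].
/a/ (between /ʃ/ and /m/): before a voiced consonant, so rule 2 applies → [aː].
/m/ (between /a/ and /a/): no rule targets it → [m].
/a/ — between /m/ and /v/, before a voiced consonant — surfaces as [aː] (rule 2).
/v/ (between /a/ and /o/) is unaffected → [v].
/o/ (between /v/ and /d/): before a voiced consonant, so rule 2 applies → [oː].
/d/ (between /o/ and /e/) is unaffected → [d].
/e/ (between /d/ and /ʃ/): rule 2 targets it, but not before a voiced consonant → unchanged [e].
/ʃ/ — not in any rule's target class → [ʃ].
/ɡ/ — not in any rule's target class → [ɡ].
/o/ (word-final) fails the environment for rule 2, so it stays [o].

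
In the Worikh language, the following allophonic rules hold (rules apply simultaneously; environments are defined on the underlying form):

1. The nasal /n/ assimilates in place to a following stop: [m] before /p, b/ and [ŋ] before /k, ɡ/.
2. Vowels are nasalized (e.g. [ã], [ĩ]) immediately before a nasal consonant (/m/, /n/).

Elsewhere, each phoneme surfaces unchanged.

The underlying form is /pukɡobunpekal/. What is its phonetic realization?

/p/ (word-initial) is unaffected → [p].
/u/ — between /p/ and /k/; rule 2 does not apply here → [u].
/k/ — not in any rule's target class → [k].
/ɡ/ (between /k/ and /o/): no rule targets it → [ɡ].
/o/ (between /ɡ/ and /b/): rule 2 targets it, but not before a nasal consonant → unchanged [o].
/b/ (between /o/ and /u/): no rule targets it → [b].
/u/ — between /b/ and /n/, before a nasal consonant — surfaces as [ũ] (rule 2).
Rule 1 applies to /n/ (between /u/ and /p/: before a labial or velar stop) → [m].
/p/ (between /n/ and /e/) is unaffected → [p].
/e/ (between /p/ and /k/) fails the environment for rule 2, so it stays [e].
/k/ (between /e/ and /a/) is unaffected → [k].
/a/ (between /k/ and /l/) is in the target of rule 2 but the environment (before a nasal consonant) is not met → [a].
/l/ stays [l].

[pukɡobũmpekal]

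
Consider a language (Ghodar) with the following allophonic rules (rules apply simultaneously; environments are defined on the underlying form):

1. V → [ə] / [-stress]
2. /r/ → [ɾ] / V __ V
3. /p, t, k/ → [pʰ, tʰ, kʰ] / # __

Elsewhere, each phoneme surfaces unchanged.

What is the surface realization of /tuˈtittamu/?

[tʰəˈtittəmə]

/t/ (word-initial): word-initially, so rule 3 applies → [tʰ].
/u/ — between /t/ and /t/, in an unstressed syllable — surfaces as [ə] (rule 1).
/t/ (between /u/ and /i/) is in the target of rule 3 but the environment (word-initially) is not met → [t].
/i/ (between /t/ and /t/) fails the environment for rule 1, so it stays [i].
/t/ (between /i/ and /t/): rule 3 targets it, but not word-initially → unchanged [t].
/t/ (between /t/ and /a/) fails the environment for rule 3, so it stays [t].
/a/ (between /t/ and /m/) occurs in an unstressed syllable → [ə] by rule 1.
/u/ (word-final) occurs in an unstressed syllable → [ə] by rule 1.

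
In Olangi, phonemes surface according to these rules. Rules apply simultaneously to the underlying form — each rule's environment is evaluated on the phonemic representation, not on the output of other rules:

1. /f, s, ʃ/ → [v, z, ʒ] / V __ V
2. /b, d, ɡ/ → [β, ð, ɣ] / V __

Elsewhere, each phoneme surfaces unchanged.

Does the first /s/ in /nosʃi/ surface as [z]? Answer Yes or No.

No

/s/ (between /o/ and /ʃ/): rule 1 targets it, but not between two vowels → unchanged [s].
The actual realization is [s], not [z].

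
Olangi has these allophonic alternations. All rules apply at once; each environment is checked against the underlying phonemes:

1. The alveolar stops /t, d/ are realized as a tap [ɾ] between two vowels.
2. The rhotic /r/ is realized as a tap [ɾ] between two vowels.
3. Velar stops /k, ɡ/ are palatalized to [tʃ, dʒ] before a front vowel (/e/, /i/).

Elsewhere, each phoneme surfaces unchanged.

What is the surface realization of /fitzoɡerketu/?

[fitzodʒertʃeɾu]

/f/ (word-initial) is unaffected → [f].
/i/ stays [i].
/t/ (between /i/ and /z/): rule 1 targets it, but not between two vowels → unchanged [t].
/z/ (between /t/ and /o/): no rule targets it → [z].
/o/ — not in any rule's target class → [o].
Rule 3 applies to /ɡ/ (between /o/ and /e/: before a front vowel) → [dʒ].
/e/ stays [e].
/r/ (between /e/ and /k/) fails the environment for rule 2, so it stays [r].
/k/ — between /r/ and /e/, before a front vowel — surfaces as [tʃ] (rule 3).
/e/ stays [e].
Rule 1 applies to /t/ (between /e/ and /u/: between two vowels) → [ɾ].
/u/ — not in any rule's target class → [u].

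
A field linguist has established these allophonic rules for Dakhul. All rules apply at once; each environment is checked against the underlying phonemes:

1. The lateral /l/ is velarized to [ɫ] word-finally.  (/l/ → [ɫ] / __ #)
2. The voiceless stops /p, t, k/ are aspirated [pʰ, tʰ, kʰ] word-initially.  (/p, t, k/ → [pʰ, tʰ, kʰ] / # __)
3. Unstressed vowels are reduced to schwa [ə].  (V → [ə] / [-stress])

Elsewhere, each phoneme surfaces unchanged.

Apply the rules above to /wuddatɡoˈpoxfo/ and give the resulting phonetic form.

[wəddətɡəˈpoxfə]

/w/ (word-initial): no rule targets it → [w].
/u/ — between /w/ and /d/, in an unstressed syllable — surfaces as [ə] (rule 3).
/d/ (between /u/ and /d/): no rule targets it → [d].
/d/ (between /d/ and /a/): no rule targets it → [d].
/a/ (between /d/ and /t/): in an unstressed syllable, so rule 3 applies → [ə].
/t/ (between /a/ and /ɡ/) is in the target of rule 2 but the environment (word-initially) is not met → [t].
/ɡ/ (between /t/ and /o/) is unaffected → [ɡ].
/o/ (between /ɡ/ and /p/) occurs in an unstressed syllable → [ə] by rule 3.
/p/ (between /o/ and /o/): rule 2 targets it, but not word-initially → unchanged [p].
/o/ (between /p/ and /x/) is in the target of rule 3 but the environment (in an unstressed syllable) is not met → [o].
/x/ stays [x].
/f/ (between /x/ and /o/) is unaffected → [f].
/o/ — word-final, in an unstressed syllable — surfaces as [ə] (rule 3).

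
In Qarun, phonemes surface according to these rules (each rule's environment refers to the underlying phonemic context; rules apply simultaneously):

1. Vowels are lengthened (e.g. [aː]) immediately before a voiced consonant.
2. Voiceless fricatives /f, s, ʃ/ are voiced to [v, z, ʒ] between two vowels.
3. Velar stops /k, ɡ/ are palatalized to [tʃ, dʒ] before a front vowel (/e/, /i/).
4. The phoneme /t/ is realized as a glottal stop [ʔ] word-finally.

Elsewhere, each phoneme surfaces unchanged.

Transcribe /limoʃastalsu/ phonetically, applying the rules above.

[liːmoʒastaːlsu]

/l/ (word-initial) is unaffected → [l].
/i/ (between /l/ and /m/): before a voiced consonant, so rule 1 applies → [iː].
/m/ stays [m].
/o/ (between /m/ and /ʃ/): rule 1 targets it, but not before a voiced consonant → unchanged [o].
Rule 2 applies to /ʃ/ (between /o/ and /a/: between two vowels) → [ʒ].
/a/ — between /ʃ/ and /s/; rule 1 does not apply here → [a].
/s/ (between /a/ and /t/) fails the environment for rule 2, so it stays [s].
/t/ (between /s/ and /a/) is in the target of rule 4 but the environment (word-finally) is not met → [t].
/a/ (between /t/ and /l/): before a voiced consonant, so rule 1 applies → [aː].
/l/ (between /a/ and /s/): no rule targets it → [l].
/s/ (between /l/ and /u/) is in the target of rule 2 but the environment (between two vowels) is not met → [s].
/u/ (word-final) fails the environment for rule 1, so it stays [u].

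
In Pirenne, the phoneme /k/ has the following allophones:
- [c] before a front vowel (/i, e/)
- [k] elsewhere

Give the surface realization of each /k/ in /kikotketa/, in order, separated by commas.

Occurrence 1 (position 1): before a front vowel → [c].
Occurrence 2 (position 3): no conditioning environment matches → elsewhere allophone [k].
Occurrence 3 (position 6): before a front vowel → [c].

[c], [k], [c]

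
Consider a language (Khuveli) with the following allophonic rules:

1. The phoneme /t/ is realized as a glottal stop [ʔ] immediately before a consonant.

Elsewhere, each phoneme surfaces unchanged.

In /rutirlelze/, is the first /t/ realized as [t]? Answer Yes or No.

Yes

/t/ (between /u/ and /i/): rule 1 targets it, but not immediately before a consonant → unchanged [t].
The actual realization is [t], which matches [t].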